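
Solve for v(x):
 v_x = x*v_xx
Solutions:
 v(x) = C1 + C2*x^2


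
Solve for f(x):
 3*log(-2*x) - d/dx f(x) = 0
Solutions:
 f(x) = C1 + 3*x*log(-x) + 3*x*(-1 + log(2))


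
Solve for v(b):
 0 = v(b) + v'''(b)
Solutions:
 v(b) = C3*exp(-b) + (C1*sin(sqrt(3)*b/2) + C2*cos(sqrt(3)*b/2))*exp(b/2)


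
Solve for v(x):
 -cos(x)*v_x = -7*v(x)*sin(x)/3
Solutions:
 v(x) = C1/cos(x)^(7/3)


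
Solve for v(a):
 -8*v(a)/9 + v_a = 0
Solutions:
 v(a) = C1*exp(8*a/9)


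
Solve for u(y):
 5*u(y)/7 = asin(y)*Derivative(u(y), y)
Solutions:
 u(y) = C1*exp(5*Integral(1/asin(y), y)/7)


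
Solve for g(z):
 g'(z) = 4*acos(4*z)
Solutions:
 g(z) = C1 + 4*z*acos(4*z) - sqrt(1 - 16*z^2)


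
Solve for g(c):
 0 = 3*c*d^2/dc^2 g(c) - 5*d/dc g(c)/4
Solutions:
 g(c) = C1 + C2*c^(17/12)


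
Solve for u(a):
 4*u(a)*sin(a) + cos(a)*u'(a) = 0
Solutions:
 u(a) = C1*cos(a)^4


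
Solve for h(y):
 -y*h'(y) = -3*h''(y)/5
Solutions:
 h(y) = C1 + C2*erfi(sqrt(30)*y/6)


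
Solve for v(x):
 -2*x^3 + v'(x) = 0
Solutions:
 v(x) = C1 + x^4/2


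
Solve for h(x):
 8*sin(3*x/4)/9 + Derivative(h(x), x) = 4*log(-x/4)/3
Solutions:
 h(x) = C1 + 4*x*log(-x)/3 - 8*x*log(2)/3 - 4*x/3 + 32*cos(3*x/4)/27


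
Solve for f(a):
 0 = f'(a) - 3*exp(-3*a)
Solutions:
 f(a) = C1 - exp(-3*a)


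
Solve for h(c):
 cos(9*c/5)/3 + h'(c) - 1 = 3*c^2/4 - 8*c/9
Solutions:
 h(c) = C1 + c^3/4 - 4*c^2/9 + c - 5*sin(9*c/5)/27


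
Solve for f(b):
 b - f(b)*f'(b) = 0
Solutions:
 f(b) = -sqrt(C1 + b^2)
 f(b) = sqrt(C1 + b^2)


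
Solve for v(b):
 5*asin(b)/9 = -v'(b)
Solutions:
 v(b) = C1 - 5*b*asin(b)/9 - 5*sqrt(1 - b^2)/9


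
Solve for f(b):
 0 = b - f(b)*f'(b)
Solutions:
 f(b) = -sqrt(C1 + b^2)
 f(b) = sqrt(C1 + b^2)


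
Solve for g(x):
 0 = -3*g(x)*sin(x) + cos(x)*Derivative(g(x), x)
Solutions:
 g(x) = C1/cos(x)^3


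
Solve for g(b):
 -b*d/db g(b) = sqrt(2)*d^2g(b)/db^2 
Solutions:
 g(b) = C1 + C2*erf(2^(1/4)*b/2)


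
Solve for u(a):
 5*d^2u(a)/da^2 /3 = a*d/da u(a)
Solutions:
 u(a) = C1 + C2*erfi(sqrt(30)*a/10)


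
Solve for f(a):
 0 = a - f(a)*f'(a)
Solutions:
 f(a) = -sqrt(C1 + a^2)
 f(a) = sqrt(C1 + a^2)


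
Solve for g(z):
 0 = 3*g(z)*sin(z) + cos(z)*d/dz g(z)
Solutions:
 g(z) = C1*cos(z)^3


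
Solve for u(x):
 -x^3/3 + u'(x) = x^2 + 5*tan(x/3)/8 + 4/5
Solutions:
 u(x) = C1 + x^4/12 + x^3/3 + 4*x/5 - 15*log(cos(x/3))/8


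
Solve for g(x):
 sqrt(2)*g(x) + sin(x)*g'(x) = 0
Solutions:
 g(x) = C1*(cos(x) + 1)^(sqrt(2)/2)/(cos(x) - 1)^(sqrt(2)/2)


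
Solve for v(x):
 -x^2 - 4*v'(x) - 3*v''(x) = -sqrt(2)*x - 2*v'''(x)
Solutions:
 v(x) = C1 + C2*exp(x*(3 - sqrt(41))/4) + C3*exp(x*(3 + sqrt(41))/4) - x^3/12 + sqrt(2)*x^2/8 + 3*x^2/16 - 17*x/32 - 3*sqrt(2)*x/16


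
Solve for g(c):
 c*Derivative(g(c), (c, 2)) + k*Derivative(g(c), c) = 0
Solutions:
 g(c) = C1 + c^(1 - re(k))*(C2*sin(log(c)*Abs(im(k))) + C3*cos(log(c)*im(k)))


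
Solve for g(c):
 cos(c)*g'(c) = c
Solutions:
 g(c) = C1 + Integral(c/cos(c), c)


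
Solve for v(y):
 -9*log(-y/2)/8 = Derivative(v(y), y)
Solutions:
 v(y) = C1 - 9*y*log(-y)/8 + 9*y*(log(2) + 1)/8


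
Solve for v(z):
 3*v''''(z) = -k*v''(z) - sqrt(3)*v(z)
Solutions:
 v(z) = C1*exp(-sqrt(6)*z*sqrt(-k - sqrt(k^2 - 12*sqrt(3)))/6) + C2*exp(sqrt(6)*z*sqrt(-k - sqrt(k^2 - 12*sqrt(3)))/6) + C3*exp(-sqrt(6)*z*sqrt(-k + sqrt(k^2 - 12*sqrt(3)))/6) + C4*exp(sqrt(6)*z*sqrt(-k + sqrt(k^2 - 12*sqrt(3)))/6)


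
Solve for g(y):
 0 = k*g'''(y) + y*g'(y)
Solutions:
 g(y) = C1 + Integral(C2*airyai(y*(-1/k)^(1/3)) + C3*airybi(y*(-1/k)^(1/3)), y)


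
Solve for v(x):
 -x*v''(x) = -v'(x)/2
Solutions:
 v(x) = C1 + C2*x^(3/2)


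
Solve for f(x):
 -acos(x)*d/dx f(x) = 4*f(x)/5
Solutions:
 f(x) = C1*exp(-4*Integral(1/acos(x), x)/5)


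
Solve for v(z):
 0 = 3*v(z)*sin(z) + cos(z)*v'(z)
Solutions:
 v(z) = C1*cos(z)^3


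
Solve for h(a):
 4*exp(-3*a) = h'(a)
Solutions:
 h(a) = C1 - 4*exp(-3*a)/3


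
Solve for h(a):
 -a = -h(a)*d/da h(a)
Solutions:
 h(a) = -sqrt(C1 + a^2)
 h(a) = sqrt(C1 + a^2)


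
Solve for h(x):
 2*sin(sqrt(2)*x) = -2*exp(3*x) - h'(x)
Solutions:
 h(x) = C1 - 2*exp(3*x)/3 + sqrt(2)*cos(sqrt(2)*x)


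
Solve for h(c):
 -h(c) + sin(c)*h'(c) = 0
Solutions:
 h(c) = C1*sqrt(cos(c) - 1)/sqrt(cos(c) + 1)


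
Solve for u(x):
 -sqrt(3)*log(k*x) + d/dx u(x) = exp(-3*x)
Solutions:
 u(x) = C1 + sqrt(3)*x*log(k*x) - sqrt(3)*x - exp(-3*x)/3


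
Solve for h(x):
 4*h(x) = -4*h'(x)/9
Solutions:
 h(x) = C1*exp(-9*x)


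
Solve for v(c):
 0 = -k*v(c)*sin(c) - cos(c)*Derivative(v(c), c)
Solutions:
 v(c) = C1*exp(k*log(cos(c)))


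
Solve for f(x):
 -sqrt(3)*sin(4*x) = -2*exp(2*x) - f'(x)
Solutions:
 f(x) = C1 - exp(2*x) - sqrt(3)*cos(4*x)/4


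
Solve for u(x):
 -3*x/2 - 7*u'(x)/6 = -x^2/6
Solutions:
 u(x) = C1 + x^3/21 - 9*x^2/14


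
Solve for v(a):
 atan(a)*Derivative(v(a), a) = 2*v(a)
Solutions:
 v(a) = C1*exp(2*Integral(1/atan(a), a))


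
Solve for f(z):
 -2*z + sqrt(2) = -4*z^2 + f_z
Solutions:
 f(z) = C1 + 4*z^3/3 - z^2 + sqrt(2)*z


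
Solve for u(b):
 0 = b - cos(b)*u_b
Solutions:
 u(b) = C1 + Integral(b/cos(b), b)


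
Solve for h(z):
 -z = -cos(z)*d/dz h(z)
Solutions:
 h(z) = C1 + Integral(z/cos(z), z)


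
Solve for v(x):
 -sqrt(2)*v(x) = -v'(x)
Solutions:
 v(x) = C1*exp(sqrt(2)*x)


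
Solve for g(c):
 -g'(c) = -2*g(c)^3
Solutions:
 g(c) = -sqrt(2)*sqrt(-1/(C1 + 2*c))/2
 g(c) = sqrt(2)*sqrt(-1/(C1 + 2*c))/2


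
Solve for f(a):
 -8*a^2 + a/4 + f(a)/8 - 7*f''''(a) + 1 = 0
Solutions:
 f(a) = C1*exp(-686^(1/4)*a/14) + C2*exp(686^(1/4)*a/14) + C3*sin(686^(1/4)*a/14) + C4*cos(686^(1/4)*a/14) + 64*a^2 - 2*a - 8


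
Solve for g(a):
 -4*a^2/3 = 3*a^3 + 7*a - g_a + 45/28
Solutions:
 g(a) = C1 + 3*a^4/4 + 4*a^3/9 + 7*a^2/2 + 45*a/28


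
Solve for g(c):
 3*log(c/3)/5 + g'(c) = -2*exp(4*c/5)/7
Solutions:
 g(c) = C1 - 3*c*log(c)/5 + 3*c*(1 + log(3))/5 - 5*exp(4*c/5)/14


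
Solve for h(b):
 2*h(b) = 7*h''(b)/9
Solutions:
 h(b) = C1*exp(-3*sqrt(14)*b/7) + C2*exp(3*sqrt(14)*b/7)


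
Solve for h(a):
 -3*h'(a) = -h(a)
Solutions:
 h(a) = C1*exp(a/3)


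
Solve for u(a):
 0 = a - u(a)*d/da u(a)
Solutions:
 u(a) = -sqrt(C1 + a^2)
 u(a) = sqrt(C1 + a^2)


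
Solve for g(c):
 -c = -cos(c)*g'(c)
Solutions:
 g(c) = C1 + Integral(c/cos(c), c)


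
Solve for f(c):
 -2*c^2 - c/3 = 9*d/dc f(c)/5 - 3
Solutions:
 f(c) = C1 - 10*c^3/27 - 5*c^2/54 + 5*c/3


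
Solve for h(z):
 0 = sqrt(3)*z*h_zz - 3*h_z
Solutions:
 h(z) = C1 + C2*z^(1 + sqrt(3))


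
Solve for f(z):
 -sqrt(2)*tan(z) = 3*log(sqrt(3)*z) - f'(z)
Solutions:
 f(z) = C1 + 3*z*log(z) - 3*z + 3*z*log(3)/2 - sqrt(2)*log(cos(z))


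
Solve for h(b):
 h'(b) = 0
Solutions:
 h(b) = C1


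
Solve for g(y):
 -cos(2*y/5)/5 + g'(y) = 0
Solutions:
 g(y) = C1 + sin(2*y/5)/2


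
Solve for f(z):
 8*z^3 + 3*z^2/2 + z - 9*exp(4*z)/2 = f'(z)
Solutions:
 f(z) = C1 + 2*z^4 + z^3/2 + z^2/2 - 9*exp(4*z)/8


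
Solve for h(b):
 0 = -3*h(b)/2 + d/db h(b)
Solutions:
 h(b) = C1*exp(3*b/2)


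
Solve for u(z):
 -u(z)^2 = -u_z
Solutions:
 u(z) = -1/(C1 + z)


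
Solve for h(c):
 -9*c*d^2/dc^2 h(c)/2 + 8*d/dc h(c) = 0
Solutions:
 h(c) = C1 + C2*c^(25/9)


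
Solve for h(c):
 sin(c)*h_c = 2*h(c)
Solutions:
 h(c) = C1*(cos(c) - 1)/(cos(c) + 1)


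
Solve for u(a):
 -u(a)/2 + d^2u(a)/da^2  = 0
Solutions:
 u(a) = C1*exp(-sqrt(2)*a/2) + C2*exp(sqrt(2)*a/2)


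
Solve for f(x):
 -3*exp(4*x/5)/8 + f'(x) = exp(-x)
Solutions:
 f(x) = C1 + 15*exp(4*x/5)/32 - exp(-x)


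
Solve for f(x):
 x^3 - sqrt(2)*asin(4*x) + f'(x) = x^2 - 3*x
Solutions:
 f(x) = C1 - x^4/4 + x^3/3 - 3*x^2/2 + sqrt(2)*(x*asin(4*x) + sqrt(1 - 16*x^2)/4)


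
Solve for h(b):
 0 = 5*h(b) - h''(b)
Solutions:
 h(b) = C1*exp(-sqrt(5)*b) + C2*exp(sqrt(5)*b)


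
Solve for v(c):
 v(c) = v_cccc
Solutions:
 v(c) = C1*exp(-c) + C2*exp(c) + C3*sin(c) + C4*cos(c)


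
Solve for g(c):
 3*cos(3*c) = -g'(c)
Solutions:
 g(c) = C1 - sin(3*c)


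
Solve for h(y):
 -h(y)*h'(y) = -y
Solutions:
 h(y) = -sqrt(C1 + y^2)
 h(y) = sqrt(C1 + y^2)


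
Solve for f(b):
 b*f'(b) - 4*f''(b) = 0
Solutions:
 f(b) = C1 + C2*erfi(sqrt(2)*b/4)


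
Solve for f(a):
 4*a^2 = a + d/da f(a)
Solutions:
 f(a) = C1 + 4*a^3/3 - a^2/2


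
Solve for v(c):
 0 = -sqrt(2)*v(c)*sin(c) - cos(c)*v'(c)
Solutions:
 v(c) = C1*cos(c)^(sqrt(2))


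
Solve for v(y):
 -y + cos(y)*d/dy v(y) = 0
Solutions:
 v(y) = C1 + Integral(y/cos(y), y)


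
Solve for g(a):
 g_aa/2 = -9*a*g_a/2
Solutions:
 g(a) = C1 + C2*erf(3*sqrt(2)*a/2)


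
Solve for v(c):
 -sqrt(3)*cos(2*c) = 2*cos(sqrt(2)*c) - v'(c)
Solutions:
 v(c) = C1 + sqrt(3)*sin(2*c)/2 + sqrt(2)*sin(sqrt(2)*c)


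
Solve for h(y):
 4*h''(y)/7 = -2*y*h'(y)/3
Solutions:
 h(y) = C1 + C2*erf(sqrt(21)*y/6)


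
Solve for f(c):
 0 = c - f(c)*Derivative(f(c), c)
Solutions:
 f(c) = -sqrt(C1 + c^2)
 f(c) = sqrt(C1 + c^2)


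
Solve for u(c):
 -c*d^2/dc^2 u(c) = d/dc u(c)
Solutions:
 u(c) = C1 + C2*log(c)


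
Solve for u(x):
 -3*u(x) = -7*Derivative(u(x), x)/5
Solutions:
 u(x) = C1*exp(15*x/7)


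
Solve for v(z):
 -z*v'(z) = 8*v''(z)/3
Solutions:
 v(z) = C1 + C2*erf(sqrt(3)*z/4)


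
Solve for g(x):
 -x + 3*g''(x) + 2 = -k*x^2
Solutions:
 g(x) = C1 + C2*x - k*x^4/36 + x^3/18 - x^2/3


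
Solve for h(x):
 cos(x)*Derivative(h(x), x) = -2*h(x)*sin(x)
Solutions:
 h(x) = C1*cos(x)^2


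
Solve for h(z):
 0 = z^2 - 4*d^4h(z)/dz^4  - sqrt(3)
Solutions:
 h(z) = C1 + C2*z + C3*z^2 + C4*z^3 + z^6/1440 - sqrt(3)*z^4/96


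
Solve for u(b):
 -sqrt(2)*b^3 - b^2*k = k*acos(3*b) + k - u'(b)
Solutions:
 u(b) = C1 + sqrt(2)*b^4/4 + b^3*k/3 + b*k + k*(b*acos(3*b) - sqrt(1 - 9*b^2)/3)


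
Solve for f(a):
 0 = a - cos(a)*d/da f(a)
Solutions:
 f(a) = C1 + Integral(a/cos(a), a)


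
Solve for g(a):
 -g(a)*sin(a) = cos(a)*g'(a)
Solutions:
 g(a) = C1*cos(a)


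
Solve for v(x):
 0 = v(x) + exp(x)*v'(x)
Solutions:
 v(x) = C1*exp(exp(-x))


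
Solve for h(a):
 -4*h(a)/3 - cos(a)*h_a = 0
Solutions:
 h(a) = C1*(sin(a) - 1)^(2/3)/(sin(a) + 1)^(2/3)


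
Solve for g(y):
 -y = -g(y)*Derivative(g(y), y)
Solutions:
 g(y) = -sqrt(C1 + y^2)
 g(y) = sqrt(C1 + y^2)


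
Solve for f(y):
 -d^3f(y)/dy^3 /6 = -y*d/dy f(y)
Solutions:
 f(y) = C1 + Integral(C2*airyai(6^(1/3)*y) + C3*airybi(6^(1/3)*y), y)


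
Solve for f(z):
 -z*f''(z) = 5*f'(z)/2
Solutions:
 f(z) = C1 + C2/z^(3/2)


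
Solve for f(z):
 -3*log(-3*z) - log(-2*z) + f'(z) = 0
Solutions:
 f(z) = C1 + 4*z*log(-z) + z*(-4 + log(54))


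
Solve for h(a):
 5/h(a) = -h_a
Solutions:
 h(a) = -sqrt(C1 - 10*a)
 h(a) = sqrt(C1 - 10*a)


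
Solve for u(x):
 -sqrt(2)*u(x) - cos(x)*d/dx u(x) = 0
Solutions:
 u(x) = C1*(sin(x) - 1)^(sqrt(2)/2)/(sin(x) + 1)^(sqrt(2)/2)


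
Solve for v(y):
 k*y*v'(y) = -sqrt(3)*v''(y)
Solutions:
 v(y) = Piecewise((-sqrt(2)*3^(1/4)*sqrt(pi)*C1*erf(sqrt(2)*3^(3/4)*sqrt(k)*y/6)/(2*sqrt(k)) - C2, (k > 0) | (k < 0)), (-C1*y - C2, True))


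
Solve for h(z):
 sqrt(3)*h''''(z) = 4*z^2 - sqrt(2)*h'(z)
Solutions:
 h(z) = C1 + C4*exp(-2^(1/6)*3^(5/6)*z/3) + 2*sqrt(2)*z^3/3 + (C2*sin(2^(1/6)*3^(1/3)*z/2) + C3*cos(2^(1/6)*3^(1/3)*z/2))*exp(2^(1/6)*3^(5/6)*z/6)


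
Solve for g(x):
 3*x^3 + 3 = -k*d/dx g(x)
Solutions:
 g(x) = C1 - 3*x^4/(4*k) - 3*x/k


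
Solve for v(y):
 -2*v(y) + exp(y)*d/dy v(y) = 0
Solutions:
 v(y) = C1*exp(-2*exp(-y))


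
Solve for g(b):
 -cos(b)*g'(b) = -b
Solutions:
 g(b) = C1 + Integral(b/cos(b), b)


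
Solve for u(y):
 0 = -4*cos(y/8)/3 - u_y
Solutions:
 u(y) = C1 - 32*sin(y/8)/3


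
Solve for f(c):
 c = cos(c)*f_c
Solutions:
 f(c) = C1 + Integral(c/cos(c), c)


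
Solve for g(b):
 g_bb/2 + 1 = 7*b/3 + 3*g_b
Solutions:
 g(b) = C1 + C2*exp(6*b) - 7*b^2/18 + 11*b/54


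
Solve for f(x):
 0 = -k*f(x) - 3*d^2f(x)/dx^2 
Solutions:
 f(x) = C1*exp(-sqrt(3)*x*sqrt(-k)/3) + C2*exp(sqrt(3)*x*sqrt(-k)/3)


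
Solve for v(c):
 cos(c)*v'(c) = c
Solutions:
 v(c) = C1 + Integral(c/cos(c), c)


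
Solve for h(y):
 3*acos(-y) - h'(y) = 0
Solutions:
 h(y) = C1 + 3*y*acos(-y) + 3*sqrt(1 - y^2)


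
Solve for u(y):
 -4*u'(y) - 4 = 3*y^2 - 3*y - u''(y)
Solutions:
 u(y) = C1 + C2*exp(4*y) - y^3/4 + 3*y^2/16 - 29*y/32


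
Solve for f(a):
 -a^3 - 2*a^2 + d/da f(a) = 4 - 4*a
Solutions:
 f(a) = C1 + a^4/4 + 2*a^3/3 - 2*a^2 + 4*a


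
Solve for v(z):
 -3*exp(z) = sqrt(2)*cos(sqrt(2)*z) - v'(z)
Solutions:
 v(z) = C1 + 3*exp(z) + sin(sqrt(2)*z)


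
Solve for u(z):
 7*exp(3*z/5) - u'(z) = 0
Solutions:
 u(z) = C1 + 35*exp(3*z/5)/3


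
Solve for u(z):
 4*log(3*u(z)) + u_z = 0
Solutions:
 Integral(1/(log(_y) + log(3)), (_y, u(z)))/4 = C1 - z


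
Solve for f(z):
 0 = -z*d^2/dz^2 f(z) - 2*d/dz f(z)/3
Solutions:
 f(z) = C1 + C2*z^(1/3)


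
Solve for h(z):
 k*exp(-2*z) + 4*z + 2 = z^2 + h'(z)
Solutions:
 h(z) = C1 - k*exp(-2*z)/2 - z^3/3 + 2*z^2 + 2*z


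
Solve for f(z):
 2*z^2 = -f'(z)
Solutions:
 f(z) = C1 - 2*z^3/3


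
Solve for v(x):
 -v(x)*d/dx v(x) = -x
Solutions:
 v(x) = -sqrt(C1 + x^2)
 v(x) = sqrt(C1 + x^2)


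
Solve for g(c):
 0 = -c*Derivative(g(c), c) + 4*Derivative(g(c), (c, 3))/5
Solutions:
 g(c) = C1 + Integral(C2*airyai(10^(1/3)*c/2) + C3*airybi(10^(1/3)*c/2), c)


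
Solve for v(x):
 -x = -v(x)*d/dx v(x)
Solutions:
 v(x) = -sqrt(C1 + x^2)
 v(x) = sqrt(C1 + x^2)


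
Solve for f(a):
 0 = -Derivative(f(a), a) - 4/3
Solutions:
 f(a) = C1 - 4*a/3


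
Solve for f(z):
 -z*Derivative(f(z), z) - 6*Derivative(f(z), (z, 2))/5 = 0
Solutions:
 f(z) = C1 + C2*erf(sqrt(15)*z/6)


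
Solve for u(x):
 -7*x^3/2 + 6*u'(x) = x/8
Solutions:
 u(x) = C1 + 7*x^4/48 + x^2/96


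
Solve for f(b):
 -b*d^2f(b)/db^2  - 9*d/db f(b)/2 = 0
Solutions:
 f(b) = C1 + C2/b^(7/2)


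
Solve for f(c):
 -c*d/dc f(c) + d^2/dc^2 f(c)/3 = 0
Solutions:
 f(c) = C1 + C2*erfi(sqrt(6)*c/2)


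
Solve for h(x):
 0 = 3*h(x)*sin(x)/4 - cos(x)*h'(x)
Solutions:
 h(x) = C1/cos(x)^(3/4)


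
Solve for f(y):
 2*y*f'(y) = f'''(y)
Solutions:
 f(y) = C1 + Integral(C2*airyai(2^(1/3)*y) + C3*airybi(2^(1/3)*y), y)


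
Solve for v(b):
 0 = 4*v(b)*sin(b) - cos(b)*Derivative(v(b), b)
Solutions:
 v(b) = C1/cos(b)^4


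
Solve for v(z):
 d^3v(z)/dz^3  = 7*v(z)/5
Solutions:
 v(z) = C3*exp(5^(2/3)*7^(1/3)*z/5) + (C1*sin(sqrt(3)*5^(2/3)*7^(1/3)*z/10) + C2*cos(sqrt(3)*5^(2/3)*7^(1/3)*z/10))*exp(-5^(2/3)*7^(1/3)*z/10)


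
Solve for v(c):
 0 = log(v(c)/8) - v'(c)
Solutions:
 Integral(1/(-log(_y) + 3*log(2)), (_y, v(c))) = C1 - c


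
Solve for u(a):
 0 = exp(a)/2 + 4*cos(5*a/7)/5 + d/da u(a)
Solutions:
 u(a) = C1 - exp(a)/2 - 28*sin(5*a/7)/25


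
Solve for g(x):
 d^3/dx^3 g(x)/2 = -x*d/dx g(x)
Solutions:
 g(x) = C1 + Integral(C2*airyai(-2^(1/3)*x) + C3*airybi(-2^(1/3)*x), x)


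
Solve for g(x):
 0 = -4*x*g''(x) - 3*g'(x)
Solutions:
 g(x) = C1 + C2*x^(1/4)


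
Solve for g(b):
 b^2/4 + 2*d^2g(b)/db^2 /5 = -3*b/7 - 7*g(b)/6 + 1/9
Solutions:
 g(b) = C1*sin(sqrt(105)*b/6) + C2*cos(sqrt(105)*b/6) - 3*b^2/14 - 18*b/49 + 178/735


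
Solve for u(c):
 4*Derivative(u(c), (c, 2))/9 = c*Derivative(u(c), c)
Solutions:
 u(c) = C1 + C2*erfi(3*sqrt(2)*c/4)


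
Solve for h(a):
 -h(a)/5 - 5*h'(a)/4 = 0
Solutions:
 h(a) = C1*exp(-4*a/25)


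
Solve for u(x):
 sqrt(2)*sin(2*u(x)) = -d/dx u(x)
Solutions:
 u(x) = pi - acos((-C1 - exp(4*sqrt(2)*x))/(C1 - exp(4*sqrt(2)*x)))/2
 u(x) = acos((-C1 - exp(4*sqrt(2)*x))/(C1 - exp(4*sqrt(2)*x)))/2


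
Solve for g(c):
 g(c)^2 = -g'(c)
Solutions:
 g(c) = 1/(C1 + c)


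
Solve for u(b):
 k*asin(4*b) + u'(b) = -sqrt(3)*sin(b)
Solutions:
 u(b) = C1 - k*(b*asin(4*b) + sqrt(1 - 16*b^2)/4) + sqrt(3)*cos(b)


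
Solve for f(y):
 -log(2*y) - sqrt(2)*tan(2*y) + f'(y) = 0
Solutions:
 f(y) = C1 + y*log(y) - y + y*log(2) - sqrt(2)*log(cos(2*y))/2


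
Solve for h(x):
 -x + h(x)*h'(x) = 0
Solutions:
 h(x) = -sqrt(C1 + x^2)
 h(x) = sqrt(C1 + x^2)


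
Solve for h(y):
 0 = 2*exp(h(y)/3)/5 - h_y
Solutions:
 h(y) = 3*log(-1/(C1 + 2*y)) + 3*log(15)


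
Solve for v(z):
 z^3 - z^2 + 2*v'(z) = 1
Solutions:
 v(z) = C1 - z^4/8 + z^3/6 + z/2


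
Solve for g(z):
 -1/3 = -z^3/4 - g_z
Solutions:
 g(z) = C1 - z^4/16 + z/3


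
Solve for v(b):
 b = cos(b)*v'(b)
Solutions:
 v(b) = C1 + Integral(b/cos(b), b)


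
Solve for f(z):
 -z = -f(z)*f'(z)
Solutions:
 f(z) = -sqrt(C1 + z^2)
 f(z) = sqrt(C1 + z^2)


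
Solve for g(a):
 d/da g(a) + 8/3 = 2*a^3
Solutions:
 g(a) = C1 + a^4/2 - 8*a/3


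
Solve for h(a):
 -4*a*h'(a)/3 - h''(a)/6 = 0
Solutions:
 h(a) = C1 + C2*erf(2*a)


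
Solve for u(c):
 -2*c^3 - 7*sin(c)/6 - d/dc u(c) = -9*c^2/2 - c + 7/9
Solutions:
 u(c) = C1 - c^4/2 + 3*c^3/2 + c^2/2 - 7*c/9 + 7*cos(c)/6


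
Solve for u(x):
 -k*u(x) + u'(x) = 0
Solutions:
 u(x) = C1*exp(k*x)


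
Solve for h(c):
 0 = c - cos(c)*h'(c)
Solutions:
 h(c) = C1 + Integral(c/cos(c), c)


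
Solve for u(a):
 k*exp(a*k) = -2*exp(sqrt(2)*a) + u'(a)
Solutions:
 u(a) = C1 + sqrt(2)*exp(sqrt(2)*a) + exp(a*k)


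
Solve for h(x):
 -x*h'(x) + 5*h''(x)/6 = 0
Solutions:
 h(x) = C1 + C2*erfi(sqrt(15)*x/5)


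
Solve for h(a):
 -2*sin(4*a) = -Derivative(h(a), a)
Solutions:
 h(a) = C1 - cos(4*a)/2


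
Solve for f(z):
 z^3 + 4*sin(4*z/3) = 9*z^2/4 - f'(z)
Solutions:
 f(z) = C1 - z^4/4 + 3*z^3/4 + 3*cos(4*z/3)


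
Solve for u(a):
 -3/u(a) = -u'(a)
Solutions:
 u(a) = -sqrt(C1 + 6*a)
 u(a) = sqrt(C1 + 6*a)


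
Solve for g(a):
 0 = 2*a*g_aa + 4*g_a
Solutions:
 g(a) = C1 + C2/a


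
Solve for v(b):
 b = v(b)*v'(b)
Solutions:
 v(b) = -sqrt(C1 + b^2)
 v(b) = sqrt(C1 + b^2)


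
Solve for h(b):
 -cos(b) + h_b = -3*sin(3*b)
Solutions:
 h(b) = C1 + sin(b) + cos(3*b)


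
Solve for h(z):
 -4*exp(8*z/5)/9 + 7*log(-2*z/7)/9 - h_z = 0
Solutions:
 h(z) = C1 + 7*z*log(-z)/9 + 7*z*(-log(7) - 1 + log(2))/9 - 5*exp(8*z/5)/18


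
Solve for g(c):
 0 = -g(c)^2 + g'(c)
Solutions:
 g(c) = -1/(C1 + c)


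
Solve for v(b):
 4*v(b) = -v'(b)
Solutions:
 v(b) = C1*exp(-4*b)


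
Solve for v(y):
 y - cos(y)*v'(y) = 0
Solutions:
 v(y) = C1 + Integral(y/cos(y), y)


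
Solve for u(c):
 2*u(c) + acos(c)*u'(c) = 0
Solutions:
 u(c) = C1*exp(-2*Integral(1/acos(c), c))


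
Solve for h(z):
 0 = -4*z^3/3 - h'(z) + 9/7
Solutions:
 h(z) = C1 - z^4/3 + 9*z/7


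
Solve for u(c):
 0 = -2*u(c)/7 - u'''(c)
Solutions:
 u(c) = C3*exp(-2^(1/3)*7^(2/3)*c/7) + (C1*sin(2^(1/3)*sqrt(3)*7^(2/3)*c/14) + C2*cos(2^(1/3)*sqrt(3)*7^(2/3)*c/14))*exp(2^(1/3)*7^(2/3)*c/14)


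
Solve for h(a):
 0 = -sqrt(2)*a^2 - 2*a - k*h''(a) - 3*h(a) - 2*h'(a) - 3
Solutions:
 h(a) = C1*exp(a*(sqrt(1 - 3*k) - 1)/k) + C2*exp(-a*(sqrt(1 - 3*k) + 1)/k) - sqrt(2)*a^2/3 - 2*a/3 + 4*sqrt(2)*a/9 + 2*sqrt(2)*k/9 - 5/9 - 8*sqrt(2)/27


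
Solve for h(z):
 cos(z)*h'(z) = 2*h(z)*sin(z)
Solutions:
 h(z) = C1/cos(z)^2


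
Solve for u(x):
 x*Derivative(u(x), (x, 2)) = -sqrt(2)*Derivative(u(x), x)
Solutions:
 u(x) = C1 + C2*x^(1 - sqrt(2))


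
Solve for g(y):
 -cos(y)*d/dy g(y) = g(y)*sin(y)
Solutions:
 g(y) = C1*cos(y)


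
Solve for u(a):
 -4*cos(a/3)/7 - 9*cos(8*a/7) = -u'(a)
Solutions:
 u(a) = C1 + 12*sin(a/3)/7 + 63*sin(8*a/7)/8


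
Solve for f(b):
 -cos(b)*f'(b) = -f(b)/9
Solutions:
 f(b) = C1*(sin(b) + 1)^(1/18)/(sin(b) - 1)^(1/18)


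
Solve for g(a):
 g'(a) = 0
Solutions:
 g(a) = C1


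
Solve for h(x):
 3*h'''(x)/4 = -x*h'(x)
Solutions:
 h(x) = C1 + Integral(C2*airyai(-6^(2/3)*x/3) + C3*airybi(-6^(2/3)*x/3), x)


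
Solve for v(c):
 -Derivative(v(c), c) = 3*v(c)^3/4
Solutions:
 v(c) = -sqrt(2)*sqrt(-1/(C1 - 3*c))
 v(c) = sqrt(2)*sqrt(-1/(C1 - 3*c))


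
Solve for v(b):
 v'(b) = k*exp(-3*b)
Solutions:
 v(b) = C1 - k*exp(-3*b)/3


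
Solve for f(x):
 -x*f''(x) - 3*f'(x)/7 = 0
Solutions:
 f(x) = C1 + C2*x^(4/7)


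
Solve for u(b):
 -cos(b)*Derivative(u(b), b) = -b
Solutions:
 u(b) = C1 + Integral(b/cos(b), b)


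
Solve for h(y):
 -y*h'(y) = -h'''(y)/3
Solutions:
 h(y) = C1 + Integral(C2*airyai(3^(1/3)*y) + C3*airybi(3^(1/3)*y), y)


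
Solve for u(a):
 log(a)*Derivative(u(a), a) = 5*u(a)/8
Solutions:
 u(a) = C1*exp(5*li(a)/8)


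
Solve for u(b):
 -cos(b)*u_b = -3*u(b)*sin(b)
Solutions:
 u(b) = C1/cos(b)^3


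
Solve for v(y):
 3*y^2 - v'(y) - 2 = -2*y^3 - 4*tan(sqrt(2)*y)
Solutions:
 v(y) = C1 + y^4/2 + y^3 - 2*y - 2*sqrt(2)*log(cos(sqrt(2)*y))


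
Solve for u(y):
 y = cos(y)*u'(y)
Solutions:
 u(y) = C1 + Integral(y/cos(y), y)


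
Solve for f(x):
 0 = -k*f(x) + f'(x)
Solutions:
 f(x) = C1*exp(k*x)


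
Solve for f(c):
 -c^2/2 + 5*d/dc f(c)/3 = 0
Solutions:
 f(c) = C1 + c^3/10


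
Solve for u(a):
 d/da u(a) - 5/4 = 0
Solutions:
 u(a) = C1 + 5*a/4


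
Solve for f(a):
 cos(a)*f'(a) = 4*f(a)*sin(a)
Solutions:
 f(a) = C1/cos(a)^4


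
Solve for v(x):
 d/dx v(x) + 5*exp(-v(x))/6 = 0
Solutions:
 v(x) = log(C1 - 5*x/6)


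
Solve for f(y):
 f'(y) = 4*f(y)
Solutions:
 f(y) = C1*exp(4*y)


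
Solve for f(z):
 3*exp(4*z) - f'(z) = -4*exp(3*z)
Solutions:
 f(z) = C1 + 3*exp(4*z)/4 + 4*exp(3*z)/3


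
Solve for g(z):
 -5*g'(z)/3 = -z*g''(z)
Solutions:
 g(z) = C1 + C2*z^(8/3)


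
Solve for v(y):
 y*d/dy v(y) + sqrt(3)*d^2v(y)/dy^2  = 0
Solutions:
 v(y) = C1 + C2*erf(sqrt(2)*3^(3/4)*y/6)


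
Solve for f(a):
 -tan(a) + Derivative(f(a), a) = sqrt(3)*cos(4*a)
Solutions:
 f(a) = C1 - log(cos(a)) + sqrt(3)*sin(4*a)/4


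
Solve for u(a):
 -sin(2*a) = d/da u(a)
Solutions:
 u(a) = C1 + cos(2*a)/2


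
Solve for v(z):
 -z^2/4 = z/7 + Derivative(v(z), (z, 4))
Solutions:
 v(z) = C1 + C2*z + C3*z^2 + C4*z^3 - z^6/1440 - z^5/840


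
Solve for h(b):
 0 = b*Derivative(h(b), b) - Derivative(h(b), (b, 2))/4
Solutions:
 h(b) = C1 + C2*erfi(sqrt(2)*b)


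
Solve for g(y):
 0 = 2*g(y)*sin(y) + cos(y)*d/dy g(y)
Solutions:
 g(y) = C1*cos(y)^2


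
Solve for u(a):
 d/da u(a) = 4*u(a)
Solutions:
 u(a) = C1*exp(4*a)


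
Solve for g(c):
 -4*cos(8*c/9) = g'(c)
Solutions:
 g(c) = C1 - 9*sin(8*c/9)/2


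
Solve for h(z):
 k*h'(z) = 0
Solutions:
 h(z) = C1


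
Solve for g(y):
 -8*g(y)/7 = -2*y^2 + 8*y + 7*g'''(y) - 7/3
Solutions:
 g(y) = C3*exp(-2*7^(1/3)*y/7) + 7*y^2/4 - 7*y + (C1*sin(sqrt(3)*7^(1/3)*y/7) + C2*cos(sqrt(3)*7^(1/3)*y/7))*exp(7^(1/3)*y/7) + 49/24


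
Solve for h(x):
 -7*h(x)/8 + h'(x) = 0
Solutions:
 h(x) = C1*exp(7*x/8)


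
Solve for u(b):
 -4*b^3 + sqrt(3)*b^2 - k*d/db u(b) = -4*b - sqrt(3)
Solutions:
 u(b) = C1 - b^4/k + sqrt(3)*b^3/(3*k) + 2*b^2/k + sqrt(3)*b/k


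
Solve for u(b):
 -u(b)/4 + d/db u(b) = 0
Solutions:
 u(b) = C1*exp(b/4)


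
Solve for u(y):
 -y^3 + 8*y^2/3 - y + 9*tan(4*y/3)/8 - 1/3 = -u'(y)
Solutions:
 u(y) = C1 + y^4/4 - 8*y^3/9 + y^2/2 + y/3 + 27*log(cos(4*y/3))/32


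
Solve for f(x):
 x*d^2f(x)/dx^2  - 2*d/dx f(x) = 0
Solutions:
 f(x) = C1 + C2*x^3


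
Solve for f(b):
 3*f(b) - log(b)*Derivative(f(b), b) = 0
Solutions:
 f(b) = C1*exp(3*li(b))


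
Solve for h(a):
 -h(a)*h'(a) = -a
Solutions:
 h(a) = -sqrt(C1 + a^2)
 h(a) = sqrt(C1 + a^2)


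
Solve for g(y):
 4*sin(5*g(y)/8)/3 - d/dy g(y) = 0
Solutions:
 -4*y/3 + 4*log(cos(5*g(y)/8) - 1)/5 - 4*log(cos(5*g(y)/8) + 1)/5 = C1


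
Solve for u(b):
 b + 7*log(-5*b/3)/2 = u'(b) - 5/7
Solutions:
 u(b) = C1 + b^2/2 + 7*b*log(-b)/2 + b*(-4*log(3) - 39/14 + log(15)/2 + 3*log(5))


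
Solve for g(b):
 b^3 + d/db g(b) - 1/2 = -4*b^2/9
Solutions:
 g(b) = C1 - b^4/4 - 4*b^3/27 + b/2


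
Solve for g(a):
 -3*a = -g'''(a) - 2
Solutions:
 g(a) = C1 + C2*a + C3*a^2 + a^4/8 - a^3/3


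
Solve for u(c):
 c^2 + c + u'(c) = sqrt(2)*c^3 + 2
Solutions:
 u(c) = C1 + sqrt(2)*c^4/4 - c^3/3 - c^2/2 + 2*c


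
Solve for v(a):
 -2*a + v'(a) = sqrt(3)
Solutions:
 v(a) = C1 + a^2 + sqrt(3)*a


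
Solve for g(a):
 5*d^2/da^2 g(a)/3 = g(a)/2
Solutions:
 g(a) = C1*exp(-sqrt(30)*a/10) + C2*exp(sqrt(30)*a/10)


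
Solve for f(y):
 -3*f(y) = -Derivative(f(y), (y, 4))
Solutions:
 f(y) = C1*exp(-3^(1/4)*y) + C2*exp(3^(1/4)*y) + C3*sin(3^(1/4)*y) + C4*cos(3^(1/4)*y)


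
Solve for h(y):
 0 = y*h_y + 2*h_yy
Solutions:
 h(y) = C1 + C2*erf(y/2)


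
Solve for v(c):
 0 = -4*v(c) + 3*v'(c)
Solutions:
 v(c) = C1*exp(4*c/3)


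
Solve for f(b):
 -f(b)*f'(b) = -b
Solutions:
 f(b) = -sqrt(C1 + b^2)
 f(b) = sqrt(C1 + b^2)


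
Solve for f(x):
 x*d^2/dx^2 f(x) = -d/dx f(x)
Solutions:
 f(x) = C1 + C2*log(x)


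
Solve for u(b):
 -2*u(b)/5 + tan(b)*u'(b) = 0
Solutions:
 u(b) = C1*sin(b)^(2/5)


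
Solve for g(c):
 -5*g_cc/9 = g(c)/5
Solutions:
 g(c) = C1*sin(3*c/5) + C2*cos(3*c/5)


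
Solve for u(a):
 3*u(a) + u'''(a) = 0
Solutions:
 u(a) = C3*exp(-3^(1/3)*a) + (C1*sin(3^(5/6)*a/2) + C2*cos(3^(5/6)*a/2))*exp(3^(1/3)*a/2)


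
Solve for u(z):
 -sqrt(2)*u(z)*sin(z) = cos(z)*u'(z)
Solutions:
 u(z) = C1*cos(z)^(sqrt(2))


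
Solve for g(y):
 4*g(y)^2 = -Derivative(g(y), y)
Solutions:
 g(y) = 1/(C1 + 4*y)


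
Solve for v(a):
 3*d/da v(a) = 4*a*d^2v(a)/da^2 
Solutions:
 v(a) = C1 + C2*a^(7/4)


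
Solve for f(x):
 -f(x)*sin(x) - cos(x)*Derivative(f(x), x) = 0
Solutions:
 f(x) = C1*cos(x)


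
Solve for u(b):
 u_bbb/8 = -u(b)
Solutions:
 u(b) = C3*exp(-2*b) + (C1*sin(sqrt(3)*b) + C2*cos(sqrt(3)*b))*exp(b)


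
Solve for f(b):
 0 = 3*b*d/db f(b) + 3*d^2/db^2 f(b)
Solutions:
 f(b) = C1 + C2*erf(sqrt(2)*b/2)


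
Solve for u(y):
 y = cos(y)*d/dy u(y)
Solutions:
 u(y) = C1 + Integral(y/cos(y), y)


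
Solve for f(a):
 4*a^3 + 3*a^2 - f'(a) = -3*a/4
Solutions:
 f(a) = C1 + a^4 + a^3 + 3*a^2/8


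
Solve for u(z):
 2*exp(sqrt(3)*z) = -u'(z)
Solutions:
 u(z) = C1 - 2*sqrt(3)*exp(sqrt(3)*z)/3


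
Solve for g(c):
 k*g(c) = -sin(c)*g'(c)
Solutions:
 g(c) = C1*exp(k*(-log(cos(c) - 1) + log(cos(c) + 1))/2)


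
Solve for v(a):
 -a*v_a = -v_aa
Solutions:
 v(a) = C1 + C2*erfi(sqrt(2)*a/2)


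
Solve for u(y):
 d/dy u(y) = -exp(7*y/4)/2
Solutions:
 u(y) = C1 - 2*exp(7*y/4)/7


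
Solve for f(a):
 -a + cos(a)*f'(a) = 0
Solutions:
 f(a) = C1 + Integral(a/cos(a), a)


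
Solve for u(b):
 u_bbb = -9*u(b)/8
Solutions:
 u(b) = C3*exp(-3^(2/3)*b/2) + (C1*sin(3*3^(1/6)*b/4) + C2*cos(3*3^(1/6)*b/4))*exp(3^(2/3)*b/4)


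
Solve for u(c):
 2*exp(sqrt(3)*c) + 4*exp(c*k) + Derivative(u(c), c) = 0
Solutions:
 u(c) = C1 - 2*sqrt(3)*exp(sqrt(3)*c)/3 - 4*exp(c*k)/k


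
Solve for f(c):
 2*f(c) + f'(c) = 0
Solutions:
 f(c) = C1*exp(-2*c)


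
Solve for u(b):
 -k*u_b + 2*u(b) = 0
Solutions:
 u(b) = C1*exp(2*b/k)


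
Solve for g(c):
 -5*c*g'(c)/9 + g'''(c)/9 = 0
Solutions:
 g(c) = C1 + Integral(C2*airyai(5^(1/3)*c) + C3*airybi(5^(1/3)*c), c)


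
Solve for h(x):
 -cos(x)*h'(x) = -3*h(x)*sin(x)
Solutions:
 h(x) = C1/cos(x)^3


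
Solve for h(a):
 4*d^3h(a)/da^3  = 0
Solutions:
 h(a) = C1 + C2*a + C3*a^2


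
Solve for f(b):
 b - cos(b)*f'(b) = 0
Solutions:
 f(b) = C1 + Integral(b/cos(b), b)


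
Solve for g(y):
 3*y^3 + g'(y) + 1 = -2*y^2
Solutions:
 g(y) = C1 - 3*y^4/4 - 2*y^3/3 - y


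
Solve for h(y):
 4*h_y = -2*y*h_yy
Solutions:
 h(y) = C1 + C2/y


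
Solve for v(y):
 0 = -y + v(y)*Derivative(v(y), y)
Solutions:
 v(y) = -sqrt(C1 + y^2)
 v(y) = sqrt(C1 + y^2)


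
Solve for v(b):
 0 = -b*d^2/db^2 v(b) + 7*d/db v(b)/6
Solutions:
 v(b) = C1 + C2*b^(13/6)


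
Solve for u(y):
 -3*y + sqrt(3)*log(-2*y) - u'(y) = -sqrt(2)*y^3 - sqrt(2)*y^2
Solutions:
 u(y) = C1 + sqrt(2)*y^4/4 + sqrt(2)*y^3/3 - 3*y^2/2 + sqrt(3)*y*log(-y) + sqrt(3)*y*(-1 + log(2))


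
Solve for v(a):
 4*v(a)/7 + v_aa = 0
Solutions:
 v(a) = C1*sin(2*sqrt(7)*a/7) + C2*cos(2*sqrt(7)*a/7)


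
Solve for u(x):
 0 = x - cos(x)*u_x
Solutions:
 u(x) = C1 + Integral(x/cos(x), x)


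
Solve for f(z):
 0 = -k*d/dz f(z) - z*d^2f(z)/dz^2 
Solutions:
 f(z) = C1 + z^(1 - re(k))*(C2*sin(log(z)*Abs(im(k))) + C3*cos(log(z)*im(k)))


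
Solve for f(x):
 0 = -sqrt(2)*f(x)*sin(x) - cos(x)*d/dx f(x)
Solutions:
 f(x) = C1*cos(x)^(sqrt(2))


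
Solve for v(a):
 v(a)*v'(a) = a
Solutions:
 v(a) = -sqrt(C1 + a^2)
 v(a) = sqrt(C1 + a^2)


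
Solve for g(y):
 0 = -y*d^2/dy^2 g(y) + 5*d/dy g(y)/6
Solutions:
 g(y) = C1 + C2*y^(11/6)


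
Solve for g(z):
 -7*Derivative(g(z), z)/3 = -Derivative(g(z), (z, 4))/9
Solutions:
 g(z) = C1 + C4*exp(21^(1/3)*z) + (C2*sin(3^(5/6)*7^(1/3)*z/2) + C3*cos(3^(5/6)*7^(1/3)*z/2))*exp(-21^(1/3)*z/2)


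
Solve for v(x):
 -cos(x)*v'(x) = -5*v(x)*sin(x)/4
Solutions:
 v(x) = C1/cos(x)^(5/4)


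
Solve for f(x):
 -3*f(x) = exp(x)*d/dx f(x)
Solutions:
 f(x) = C1*exp(3*exp(-x))


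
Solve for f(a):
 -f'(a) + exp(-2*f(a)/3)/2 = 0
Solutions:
 f(a) = 3*log(-sqrt(C1 + a)) - 3*log(3)/2
 f(a) = 3*log(C1 + a/3)/2


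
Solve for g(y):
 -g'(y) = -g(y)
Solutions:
 g(y) = C1*exp(y)


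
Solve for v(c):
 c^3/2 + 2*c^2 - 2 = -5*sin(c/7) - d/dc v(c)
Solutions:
 v(c) = C1 - c^4/8 - 2*c^3/3 + 2*c + 35*cos(c/7)


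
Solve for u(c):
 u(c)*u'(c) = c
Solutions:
 u(c) = -sqrt(C1 + c^2)
 u(c) = sqrt(C1 + c^2)


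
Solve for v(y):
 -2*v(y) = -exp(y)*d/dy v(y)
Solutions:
 v(y) = C1*exp(-2*exp(-y))


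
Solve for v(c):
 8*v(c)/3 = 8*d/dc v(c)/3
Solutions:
 v(c) = C1*exp(c)


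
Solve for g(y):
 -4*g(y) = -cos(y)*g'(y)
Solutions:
 g(y) = C1*(sin(y)^2 + 2*sin(y) + 1)/(sin(y)^2 - 2*sin(y) + 1)


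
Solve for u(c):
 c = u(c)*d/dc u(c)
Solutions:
 u(c) = -sqrt(C1 + c^2)
 u(c) = sqrt(C1 + c^2)


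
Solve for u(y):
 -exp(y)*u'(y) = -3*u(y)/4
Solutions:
 u(y) = C1*exp(-3*exp(-y)/4)


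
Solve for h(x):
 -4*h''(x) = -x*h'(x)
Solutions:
 h(x) = C1 + C2*erfi(sqrt(2)*x/4)


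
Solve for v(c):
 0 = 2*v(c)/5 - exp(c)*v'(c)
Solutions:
 v(c) = C1*exp(-2*exp(-c)/5)


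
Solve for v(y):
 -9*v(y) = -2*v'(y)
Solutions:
 v(y) = C1*exp(9*y/2)


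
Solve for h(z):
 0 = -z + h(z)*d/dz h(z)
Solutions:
 h(z) = -sqrt(C1 + z^2)
 h(z) = sqrt(C1 + z^2)


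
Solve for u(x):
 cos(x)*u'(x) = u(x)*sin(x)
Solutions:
 u(x) = C1/cos(x)


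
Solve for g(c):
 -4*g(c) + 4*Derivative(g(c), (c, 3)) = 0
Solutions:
 g(c) = C3*exp(c) + (C1*sin(sqrt(3)*c/2) + C2*cos(sqrt(3)*c/2))*exp(-c/2)


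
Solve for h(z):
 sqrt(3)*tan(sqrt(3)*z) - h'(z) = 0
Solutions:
 h(z) = C1 - log(cos(sqrt(3)*z))


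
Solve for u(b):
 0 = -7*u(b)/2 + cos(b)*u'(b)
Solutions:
 u(b) = C1*(sin(b) + 1)^(7/4)/(sin(b) - 1)^(7/4)


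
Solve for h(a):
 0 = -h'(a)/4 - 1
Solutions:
 h(a) = C1 - 4*a


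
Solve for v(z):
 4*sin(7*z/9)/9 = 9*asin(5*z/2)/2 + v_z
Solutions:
 v(z) = C1 - 9*z*asin(5*z/2)/2 - 9*sqrt(4 - 25*z^2)/10 - 4*cos(7*z/9)/7


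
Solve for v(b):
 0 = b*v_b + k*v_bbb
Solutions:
 v(b) = C1 + Integral(C2*airyai(b*(-1/k)^(1/3)) + C3*airybi(b*(-1/k)^(1/3)), b)


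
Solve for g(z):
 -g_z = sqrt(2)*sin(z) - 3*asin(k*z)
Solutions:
 g(z) = C1 + 3*Piecewise((z*asin(k*z) + sqrt(-k^2*z^2 + 1)/k, Ne(k, 0)), (0, True)) + sqrt(2)*cos(z)


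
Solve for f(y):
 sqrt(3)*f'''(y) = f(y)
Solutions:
 f(y) = C3*exp(3^(5/6)*y/3) + (C1*sin(3^(1/3)*y/2) + C2*cos(3^(1/3)*y/2))*exp(-3^(5/6)*y/6)


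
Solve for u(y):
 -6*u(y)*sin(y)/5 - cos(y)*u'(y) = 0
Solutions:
 u(y) = C1*cos(y)^(6/5)


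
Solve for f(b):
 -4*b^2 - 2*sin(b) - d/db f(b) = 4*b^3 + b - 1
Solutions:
 f(b) = C1 - b^4 - 4*b^3/3 - b^2/2 + b + 2*cos(b)


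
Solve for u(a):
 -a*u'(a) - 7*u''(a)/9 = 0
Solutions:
 u(a) = C1 + C2*erf(3*sqrt(14)*a/14)


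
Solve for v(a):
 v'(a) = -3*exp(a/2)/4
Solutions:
 v(a) = C1 - 3*exp(a/2)/2


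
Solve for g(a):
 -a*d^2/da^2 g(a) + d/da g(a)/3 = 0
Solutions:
 g(a) = C1 + C2*a^(4/3)


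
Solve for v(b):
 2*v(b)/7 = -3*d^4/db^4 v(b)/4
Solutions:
 v(b) = (C1*sin(2^(1/4)*21^(3/4)*b/21) + C2*cos(2^(1/4)*21^(3/4)*b/21))*exp(-2^(1/4)*21^(3/4)*b/21) + (C3*sin(2^(1/4)*21^(3/4)*b/21) + C4*cos(2^(1/4)*21^(3/4)*b/21))*exp(2^(1/4)*21^(3/4)*b/21)


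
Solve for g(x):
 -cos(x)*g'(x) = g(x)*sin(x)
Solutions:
 g(x) = C1*cos(x)


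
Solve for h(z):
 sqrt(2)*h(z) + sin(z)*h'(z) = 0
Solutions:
 h(z) = C1*(cos(z) + 1)^(sqrt(2)/2)/(cos(z) - 1)^(sqrt(2)/2)


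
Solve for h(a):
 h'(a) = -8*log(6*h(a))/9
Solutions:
 9*Integral(1/(log(_y) + log(6)), (_y, h(a)))/8 = C1 - a


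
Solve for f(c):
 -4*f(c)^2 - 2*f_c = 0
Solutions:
 f(c) = 1/(C1 + 2*c)


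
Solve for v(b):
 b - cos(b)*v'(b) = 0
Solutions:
 v(b) = C1 + Integral(b/cos(b), b)


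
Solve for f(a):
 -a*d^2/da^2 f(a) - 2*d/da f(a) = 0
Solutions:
 f(a) = C1 + C2/a


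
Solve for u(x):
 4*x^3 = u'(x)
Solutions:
 u(x) = C1 + x^4


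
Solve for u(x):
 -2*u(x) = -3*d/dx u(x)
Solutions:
 u(x) = C1*exp(2*x/3)


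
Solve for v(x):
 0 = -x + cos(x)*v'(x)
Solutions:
 v(x) = C1 + Integral(x/cos(x), x)


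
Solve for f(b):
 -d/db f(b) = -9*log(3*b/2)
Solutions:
 f(b) = C1 + 9*b*log(b) - 9*b + b*log(19683/512)


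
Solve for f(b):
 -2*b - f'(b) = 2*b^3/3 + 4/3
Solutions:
 f(b) = C1 - b^4/6 - b^2 - 4*b/3


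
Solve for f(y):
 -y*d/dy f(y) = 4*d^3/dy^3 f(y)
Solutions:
 f(y) = C1 + Integral(C2*airyai(-2^(1/3)*y/2) + C3*airybi(-2^(1/3)*y/2), y)


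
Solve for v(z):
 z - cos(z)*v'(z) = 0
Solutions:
 v(z) = C1 + Integral(z/cos(z), z)


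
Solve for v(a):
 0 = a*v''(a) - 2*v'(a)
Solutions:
 v(a) = C1 + C2*a^3


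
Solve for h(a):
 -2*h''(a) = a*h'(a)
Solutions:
 h(a) = C1 + C2*erf(a/2)


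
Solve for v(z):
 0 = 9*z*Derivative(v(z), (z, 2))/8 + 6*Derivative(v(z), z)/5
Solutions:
 v(z) = C1 + C2/z^(1/15)


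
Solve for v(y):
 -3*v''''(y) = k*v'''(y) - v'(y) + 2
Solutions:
 v(y) = C1 + C2*exp(-y*(2*2^(1/3)*k^2/(2*k^3 + sqrt(-4*k^6 + (2*k^3 - 243)^2) - 243)^(1/3) + 2*k + 2^(2/3)*(2*k^3 + sqrt(-4*k^6 + (2*k^3 - 243)^2) - 243)^(1/3))/18) + C3*exp(y*(-8*2^(1/3)*k^2/((-1 + sqrt(3)*I)*(2*k^3 + sqrt(-4*k^6 + (2*k^3 - 243)^2) - 243)^(1/3)) - 4*k + 2^(2/3)*(2*k^3 + sqrt(-4*k^6 + (2*k^3 - 243)^2) - 243)^(1/3) - 2^(2/3)*sqrt(3)*I*(2*k^3 + sqrt(-4*k^6 + (2*k^3 - 243)^2) - 243)^(1/3))/36) + C4*exp(y*(8*2^(1/3)*k^2/((1 + sqrt(3)*I)*(2*k^3 + sqrt(-4*k^6 + (2*k^3 - 243)^2) - 243)^(1/3)) - 4*k + 2^(2/3)*(2*k^3 + sqrt(-4*k^6 + (2*k^3 - 243)^2) - 243)^(1/3) + 2^(2/3)*sqrt(3)*I*(2*k^3 + sqrt(-4*k^6 + (2*k^3 - 243)^2) - 243)^(1/3))/36) + 2*y


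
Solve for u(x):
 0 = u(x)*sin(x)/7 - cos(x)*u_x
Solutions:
 u(x) = C1/cos(x)^(1/7)


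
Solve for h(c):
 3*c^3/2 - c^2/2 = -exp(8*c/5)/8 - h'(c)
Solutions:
 h(c) = C1 - 3*c^4/8 + c^3/6 - 5*exp(8*c/5)/64


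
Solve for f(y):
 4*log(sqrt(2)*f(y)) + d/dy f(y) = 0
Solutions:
 Integral(1/(2*log(_y) + log(2)), (_y, f(y)))/2 = C1 - y


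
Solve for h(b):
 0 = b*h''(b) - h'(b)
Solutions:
 h(b) = C1 + C2*b^2


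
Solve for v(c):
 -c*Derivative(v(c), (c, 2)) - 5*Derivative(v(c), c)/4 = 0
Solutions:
 v(c) = C1 + C2/c^(1/4)


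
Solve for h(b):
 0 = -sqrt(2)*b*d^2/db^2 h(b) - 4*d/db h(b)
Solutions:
 h(b) = C1 + C2*b^(1 - 2*sqrt(2))


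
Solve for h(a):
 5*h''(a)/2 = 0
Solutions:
 h(a) = C1 + C2*a


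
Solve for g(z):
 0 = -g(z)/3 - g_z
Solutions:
 g(z) = C1*exp(-z/3)


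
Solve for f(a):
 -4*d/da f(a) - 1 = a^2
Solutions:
 f(a) = C1 - a^3/12 - a/4


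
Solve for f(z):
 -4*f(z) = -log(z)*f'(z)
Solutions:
 f(z) = C1*exp(4*li(z))


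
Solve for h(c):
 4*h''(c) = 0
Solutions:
 h(c) = C1 + C2*c


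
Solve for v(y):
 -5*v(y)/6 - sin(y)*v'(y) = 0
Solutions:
 v(y) = C1*(cos(y) + 1)^(5/12)/(cos(y) - 1)^(5/12)


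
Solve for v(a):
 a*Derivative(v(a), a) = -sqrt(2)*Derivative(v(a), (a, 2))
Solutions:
 v(a) = C1 + C2*erf(2^(1/4)*a/2)


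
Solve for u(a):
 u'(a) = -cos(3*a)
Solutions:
 u(a) = C1 - sin(3*a)/3


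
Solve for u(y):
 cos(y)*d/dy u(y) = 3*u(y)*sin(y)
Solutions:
 u(y) = C1/cos(y)^3


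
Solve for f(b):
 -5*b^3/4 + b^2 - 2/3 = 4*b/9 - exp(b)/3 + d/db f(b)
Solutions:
 f(b) = C1 - 5*b^4/16 + b^3/3 - 2*b^2/9 - 2*b/3 + exp(b)/3


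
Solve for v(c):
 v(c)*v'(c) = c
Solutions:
 v(c) = -sqrt(C1 + c^2)
 v(c) = sqrt(C1 + c^2)


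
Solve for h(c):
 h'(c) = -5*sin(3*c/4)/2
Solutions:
 h(c) = C1 + 10*cos(3*c/4)/3


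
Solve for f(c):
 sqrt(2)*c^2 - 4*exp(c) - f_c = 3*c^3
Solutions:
 f(c) = C1 - 3*c^4/4 + sqrt(2)*c^3/3 - 4*exp(c)


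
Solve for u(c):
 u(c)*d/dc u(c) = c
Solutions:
 u(c) = -sqrt(C1 + c^2)
 u(c) = sqrt(C1 + c^2)


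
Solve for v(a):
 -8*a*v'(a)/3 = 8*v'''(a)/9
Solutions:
 v(a) = C1 + Integral(C2*airyai(-3^(1/3)*a) + C3*airybi(-3^(1/3)*a), a)


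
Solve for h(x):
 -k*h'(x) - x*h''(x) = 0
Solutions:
 h(x) = C1 + x^(1 - re(k))*(C2*sin(log(x)*Abs(im(k))) + C3*cos(log(x)*im(k)))


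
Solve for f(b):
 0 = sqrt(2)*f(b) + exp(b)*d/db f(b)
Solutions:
 f(b) = C1*exp(sqrt(2)*exp(-b))


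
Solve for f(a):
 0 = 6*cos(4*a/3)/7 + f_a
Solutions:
 f(a) = C1 - 9*sin(4*a/3)/14


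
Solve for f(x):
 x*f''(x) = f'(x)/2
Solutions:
 f(x) = C1 + C2*x^(3/2)


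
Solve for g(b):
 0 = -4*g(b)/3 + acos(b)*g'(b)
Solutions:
 g(b) = C1*exp(4*Integral(1/acos(b), b)/3)


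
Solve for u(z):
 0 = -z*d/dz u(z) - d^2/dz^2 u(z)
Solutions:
 u(z) = C1 + C2*erf(sqrt(2)*z/2)


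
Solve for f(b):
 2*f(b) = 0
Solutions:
 f(b) = 0


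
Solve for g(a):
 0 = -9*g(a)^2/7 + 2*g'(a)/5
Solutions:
 g(a) = -14/(C1 + 45*a)


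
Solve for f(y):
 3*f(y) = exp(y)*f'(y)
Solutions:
 f(y) = C1*exp(-3*exp(-y))


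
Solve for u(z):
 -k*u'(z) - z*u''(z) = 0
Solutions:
 u(z) = C1 + z^(1 - re(k))*(C2*sin(log(z)*Abs(im(k))) + C3*cos(log(z)*im(k)))


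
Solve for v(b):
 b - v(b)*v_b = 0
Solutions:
 v(b) = -sqrt(C1 + b^2)
 v(b) = sqrt(C1 + b^2)


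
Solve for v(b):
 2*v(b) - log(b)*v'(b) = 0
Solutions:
 v(b) = C1*exp(2*li(b))


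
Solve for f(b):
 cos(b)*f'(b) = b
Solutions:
 f(b) = C1 + Integral(b/cos(b), b)


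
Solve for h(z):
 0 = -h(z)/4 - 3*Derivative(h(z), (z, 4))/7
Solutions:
 h(z) = (C1*sin(3^(3/4)*7^(1/4)*z/6) + C2*cos(3^(3/4)*7^(1/4)*z/6))*exp(-3^(3/4)*7^(1/4)*z/6) + (C3*sin(3^(3/4)*7^(1/4)*z/6) + C4*cos(3^(3/4)*7^(1/4)*z/6))*exp(3^(3/4)*7^(1/4)*z/6)


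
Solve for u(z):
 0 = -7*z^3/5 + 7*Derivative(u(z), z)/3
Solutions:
 u(z) = C1 + 3*z^4/20


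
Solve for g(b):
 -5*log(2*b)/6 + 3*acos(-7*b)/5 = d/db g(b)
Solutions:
 g(b) = C1 - 5*b*log(b)/6 + 3*b*acos(-7*b)/5 - 5*b*log(2)/6 + 5*b/6 + 3*sqrt(1 - 49*b^2)/35
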